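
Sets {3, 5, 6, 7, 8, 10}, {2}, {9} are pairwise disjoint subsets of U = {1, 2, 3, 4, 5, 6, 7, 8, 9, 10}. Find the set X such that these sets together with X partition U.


U = {1, 2, 3, 4, 5, 6, 7, 8, 9, 10}
Shown blocks: {3, 5, 6, 7, 8, 10}, {2}, {9}
A partition's blocks are pairwise disjoint and cover U, so the missing block = U \ (union of shown blocks).
Union of shown blocks: {2, 3, 5, 6, 7, 8, 9, 10}
Missing block = U \ (union) = {1, 4}

{1, 4}


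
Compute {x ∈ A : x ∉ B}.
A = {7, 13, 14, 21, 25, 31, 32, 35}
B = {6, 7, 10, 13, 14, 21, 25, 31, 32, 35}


Set A = {7, 13, 14, 21, 25, 31, 32, 35}
Set B = {6, 7, 10, 13, 14, 21, 25, 31, 32, 35}
Check each element of A against B:
7 ∈ B, 13 ∈ B, 14 ∈ B, 21 ∈ B, 25 ∈ B, 31 ∈ B, 32 ∈ B, 35 ∈ B
Elements of A not in B: {}

{}


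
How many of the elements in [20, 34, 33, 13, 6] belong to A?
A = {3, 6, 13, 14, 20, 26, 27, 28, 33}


Set A = {3, 6, 13, 14, 20, 26, 27, 28, 33}
Candidates: [20, 34, 33, 13, 6]
Check each candidate:
20 ∈ A, 34 ∉ A, 33 ∈ A, 13 ∈ A, 6 ∈ A
Count of candidates in A: 4

4


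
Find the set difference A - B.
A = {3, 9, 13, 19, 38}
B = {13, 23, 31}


Set A = {3, 9, 13, 19, 38}
Set B = {13, 23, 31}
A \ B includes elements in A that are not in B.
Check each element of A:
3 (not in B, keep), 9 (not in B, keep), 13 (in B, remove), 19 (not in B, keep), 38 (not in B, keep)
A \ B = {3, 9, 19, 38}

{3, 9, 19, 38}


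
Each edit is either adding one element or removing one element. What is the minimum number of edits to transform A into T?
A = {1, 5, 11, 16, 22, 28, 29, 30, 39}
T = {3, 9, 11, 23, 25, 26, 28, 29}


Set A = {1, 5, 11, 16, 22, 28, 29, 30, 39}
Set T = {3, 9, 11, 23, 25, 26, 28, 29}
Elements to remove from A (in A, not in T): {1, 5, 16, 22, 30, 39} → 6 removals
Elements to add to A (in T, not in A): {3, 9, 23, 25, 26} → 5 additions
Total edits = 6 + 5 = 11

11


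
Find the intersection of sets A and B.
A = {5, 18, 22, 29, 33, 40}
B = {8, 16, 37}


Set A = {5, 18, 22, 29, 33, 40}
Set B = {8, 16, 37}
A ∩ B includes only elements in both sets.
Check each element of A against B:
5 ✗, 18 ✗, 22 ✗, 29 ✗, 33 ✗, 40 ✗
A ∩ B = {}

{}


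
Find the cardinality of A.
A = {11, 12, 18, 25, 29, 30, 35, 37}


Set A = {11, 12, 18, 25, 29, 30, 35, 37}
Listing elements: 11, 12, 18, 25, 29, 30, 35, 37
Counting: 8 elements
|A| = 8

8


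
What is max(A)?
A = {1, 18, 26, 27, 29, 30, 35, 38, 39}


Set A = {1, 18, 26, 27, 29, 30, 35, 38, 39}
Elements in ascending order: 1, 18, 26, 27, 29, 30, 35, 38, 39
The largest element is 39.

39


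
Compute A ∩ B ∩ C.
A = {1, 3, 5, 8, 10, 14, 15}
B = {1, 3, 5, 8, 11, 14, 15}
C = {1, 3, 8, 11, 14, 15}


Set A = {1, 3, 5, 8, 10, 14, 15}
Set B = {1, 3, 5, 8, 11, 14, 15}
Set C = {1, 3, 8, 11, 14, 15}
First, A ∩ B = {1, 3, 5, 8, 14, 15}
Then, (A ∩ B) ∩ C = {1, 3, 8, 14, 15}

{1, 3, 8, 14, 15}


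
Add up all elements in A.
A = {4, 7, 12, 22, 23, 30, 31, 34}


Set A = {4, 7, 12, 22, 23, 30, 31, 34}
Sum = 4 + 7 + 12 + 22 + 23 + 30 + 31 + 34 = 163

163


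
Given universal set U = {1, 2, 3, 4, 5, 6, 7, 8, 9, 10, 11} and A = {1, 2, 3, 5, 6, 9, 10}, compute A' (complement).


Universal set U = {1, 2, 3, 4, 5, 6, 7, 8, 9, 10, 11}
Set A = {1, 2, 3, 5, 6, 9, 10}
A' = U \ A = elements in U but not in A
Checking each element of U:
1 (in A, exclude), 2 (in A, exclude), 3 (in A, exclude), 4 (not in A, include), 5 (in A, exclude), 6 (in A, exclude), 7 (not in A, include), 8 (not in A, include), 9 (in A, exclude), 10 (in A, exclude), 11 (not in A, include)
A' = {4, 7, 8, 11}

{4, 7, 8, 11}


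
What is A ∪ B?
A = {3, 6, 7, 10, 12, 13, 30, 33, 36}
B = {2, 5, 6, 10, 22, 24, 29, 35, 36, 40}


Set A = {3, 6, 7, 10, 12, 13, 30, 33, 36}
Set B = {2, 5, 6, 10, 22, 24, 29, 35, 36, 40}
A ∪ B includes all elements in either set.
Elements from A: {3, 6, 7, 10, 12, 13, 30, 33, 36}
Elements from B not already included: {2, 5, 22, 24, 29, 35, 40}
A ∪ B = {2, 3, 5, 6, 7, 10, 12, 13, 22, 24, 29, 30, 33, 35, 36, 40}

{2, 3, 5, 6, 7, 10, 12, 13, 22, 24, 29, 30, 33, 35, 36, 40}


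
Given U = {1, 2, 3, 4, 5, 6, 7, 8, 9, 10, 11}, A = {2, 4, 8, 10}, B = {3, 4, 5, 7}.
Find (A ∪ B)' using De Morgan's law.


U = {1, 2, 3, 4, 5, 6, 7, 8, 9, 10, 11}
A = {2, 4, 8, 10}, B = {3, 4, 5, 7}
A ∪ B = {2, 3, 4, 5, 7, 8, 10}
(A ∪ B)' = U \ (A ∪ B) = {1, 6, 9, 11}
Verification via A' ∩ B': A' = {1, 3, 5, 6, 7, 9, 11}, B' = {1, 2, 6, 8, 9, 10, 11}
A' ∩ B' = {1, 6, 9, 11} ✓

{1, 6, 9, 11}


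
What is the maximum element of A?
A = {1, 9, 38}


Set A = {1, 9, 38}
Elements in ascending order: 1, 9, 38
The largest element is 38.

38


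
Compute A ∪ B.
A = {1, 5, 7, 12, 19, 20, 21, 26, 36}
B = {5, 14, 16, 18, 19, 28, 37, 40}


Set A = {1, 5, 7, 12, 19, 20, 21, 26, 36}
Set B = {5, 14, 16, 18, 19, 28, 37, 40}
A ∪ B includes all elements in either set.
Elements from A: {1, 5, 7, 12, 19, 20, 21, 26, 36}
Elements from B not already included: {14, 16, 18, 28, 37, 40}
A ∪ B = {1, 5, 7, 12, 14, 16, 18, 19, 20, 21, 26, 28, 36, 37, 40}

{1, 5, 7, 12, 14, 16, 18, 19, 20, 21, 26, 28, 36, 37, 40}


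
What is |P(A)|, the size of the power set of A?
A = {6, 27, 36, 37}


Set A = {6, 27, 36, 37}
|A| = 4
The power set P(A) contains all subsets of A.
|P(A)| = 2^|A| = 2^4 = 16

16


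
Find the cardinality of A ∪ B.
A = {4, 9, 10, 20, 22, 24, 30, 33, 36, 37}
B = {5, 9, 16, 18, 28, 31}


Set A = {4, 9, 10, 20, 22, 24, 30, 33, 36, 37}, |A| = 10
Set B = {5, 9, 16, 18, 28, 31}, |B| = 6
A ∩ B = {9}, |A ∩ B| = 1
|A ∪ B| = |A| + |B| - |A ∩ B| = 10 + 6 - 1 = 15

15


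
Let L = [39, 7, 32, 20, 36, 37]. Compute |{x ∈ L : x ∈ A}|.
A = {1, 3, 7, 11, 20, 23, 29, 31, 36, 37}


Set A = {1, 3, 7, 11, 20, 23, 29, 31, 36, 37}
Candidates: [39, 7, 32, 20, 36, 37]
Check each candidate:
39 ∉ A, 7 ∈ A, 32 ∉ A, 20 ∈ A, 36 ∈ A, 37 ∈ A
Count of candidates in A: 4

4


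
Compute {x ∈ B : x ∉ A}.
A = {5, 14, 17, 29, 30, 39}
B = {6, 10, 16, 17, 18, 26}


Set A = {5, 14, 17, 29, 30, 39}
Set B = {6, 10, 16, 17, 18, 26}
Check each element of B against A:
6 ∉ A (include), 10 ∉ A (include), 16 ∉ A (include), 17 ∈ A, 18 ∉ A (include), 26 ∉ A (include)
Elements of B not in A: {6, 10, 16, 18, 26}

{6, 10, 16, 18, 26}


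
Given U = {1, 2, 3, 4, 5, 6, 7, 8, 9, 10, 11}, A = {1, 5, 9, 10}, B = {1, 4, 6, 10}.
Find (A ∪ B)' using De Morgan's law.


U = {1, 2, 3, 4, 5, 6, 7, 8, 9, 10, 11}
A = {1, 5, 9, 10}, B = {1, 4, 6, 10}
A ∪ B = {1, 4, 5, 6, 9, 10}
(A ∪ B)' = U \ (A ∪ B) = {2, 3, 7, 8, 11}
Verification via A' ∩ B': A' = {2, 3, 4, 6, 7, 8, 11}, B' = {2, 3, 5, 7, 8, 9, 11}
A' ∩ B' = {2, 3, 7, 8, 11} ✓

{2, 3, 7, 8, 11}


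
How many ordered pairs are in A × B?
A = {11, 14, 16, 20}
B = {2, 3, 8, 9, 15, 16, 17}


Set A = {11, 14, 16, 20} has 4 elements.
Set B = {2, 3, 8, 9, 15, 16, 17} has 7 elements.
|A × B| = |A| × |B| = 4 × 7 = 28

28


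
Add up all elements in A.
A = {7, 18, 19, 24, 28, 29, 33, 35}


Set A = {7, 18, 19, 24, 28, 29, 33, 35}
Sum = 7 + 18 + 19 + 24 + 28 + 29 + 33 + 35 = 193

193


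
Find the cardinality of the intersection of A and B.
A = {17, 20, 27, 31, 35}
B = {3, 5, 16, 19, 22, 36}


Set A = {17, 20, 27, 31, 35}
Set B = {3, 5, 16, 19, 22, 36}
A ∩ B = {}
|A ∩ B| = 0

0


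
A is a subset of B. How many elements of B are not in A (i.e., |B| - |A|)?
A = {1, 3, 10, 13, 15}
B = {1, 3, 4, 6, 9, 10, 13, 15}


Set A = {1, 3, 10, 13, 15}, |A| = 5
Set B = {1, 3, 4, 6, 9, 10, 13, 15}, |B| = 8
Since A ⊆ B: B \ A = {4, 6, 9}
|B| - |A| = 8 - 5 = 3

3


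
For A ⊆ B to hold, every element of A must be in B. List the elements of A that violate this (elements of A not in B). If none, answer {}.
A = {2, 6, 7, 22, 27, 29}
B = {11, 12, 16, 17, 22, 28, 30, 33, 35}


Set A = {2, 6, 7, 22, 27, 29}
Set B = {11, 12, 16, 17, 22, 28, 30, 33, 35}
Check each element of A against B:
2 ∉ B (include), 6 ∉ B (include), 7 ∉ B (include), 22 ∈ B, 27 ∉ B (include), 29 ∉ B (include)
Elements of A not in B: {2, 6, 7, 27, 29}

{2, 6, 7, 27, 29}


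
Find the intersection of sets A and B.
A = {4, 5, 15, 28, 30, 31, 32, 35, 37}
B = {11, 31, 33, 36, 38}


Set A = {4, 5, 15, 28, 30, 31, 32, 35, 37}
Set B = {11, 31, 33, 36, 38}
A ∩ B includes only elements in both sets.
Check each element of A against B:
4 ✗, 5 ✗, 15 ✗, 28 ✗, 30 ✗, 31 ✓, 32 ✗, 35 ✗, 37 ✗
A ∩ B = {31}

{31}


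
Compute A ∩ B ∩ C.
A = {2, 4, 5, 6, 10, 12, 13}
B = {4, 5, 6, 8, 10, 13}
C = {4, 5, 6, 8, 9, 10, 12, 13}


Set A = {2, 4, 5, 6, 10, 12, 13}
Set B = {4, 5, 6, 8, 10, 13}
Set C = {4, 5, 6, 8, 9, 10, 12, 13}
First, A ∩ B = {4, 5, 6, 10, 13}
Then, (A ∩ B) ∩ C = {4, 5, 6, 10, 13}

{4, 5, 6, 10, 13}


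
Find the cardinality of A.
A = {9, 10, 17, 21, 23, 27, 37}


Set A = {9, 10, 17, 21, 23, 27, 37}
Listing elements: 9, 10, 17, 21, 23, 27, 37
Counting: 7 elements
|A| = 7

7


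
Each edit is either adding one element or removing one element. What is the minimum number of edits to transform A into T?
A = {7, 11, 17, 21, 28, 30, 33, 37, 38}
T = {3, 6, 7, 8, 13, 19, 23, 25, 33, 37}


Set A = {7, 11, 17, 21, 28, 30, 33, 37, 38}
Set T = {3, 6, 7, 8, 13, 19, 23, 25, 33, 37}
Elements to remove from A (in A, not in T): {11, 17, 21, 28, 30, 38} → 6 removals
Elements to add to A (in T, not in A): {3, 6, 8, 13, 19, 23, 25} → 7 additions
Total edits = 6 + 7 = 13

13


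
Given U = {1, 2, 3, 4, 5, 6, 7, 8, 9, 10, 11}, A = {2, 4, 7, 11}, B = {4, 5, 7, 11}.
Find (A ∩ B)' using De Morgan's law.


U = {1, 2, 3, 4, 5, 6, 7, 8, 9, 10, 11}
A = {2, 4, 7, 11}, B = {4, 5, 7, 11}
A ∩ B = {4, 7, 11}
(A ∩ B)' = U \ (A ∩ B) = {1, 2, 3, 5, 6, 8, 9, 10}
Verification via A' ∪ B': A' = {1, 3, 5, 6, 8, 9, 10}, B' = {1, 2, 3, 6, 8, 9, 10}
A' ∪ B' = {1, 2, 3, 5, 6, 8, 9, 10} ✓

{1, 2, 3, 5, 6, 8, 9, 10}


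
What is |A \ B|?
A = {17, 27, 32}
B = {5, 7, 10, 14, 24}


Set A = {17, 27, 32}
Set B = {5, 7, 10, 14, 24}
A \ B = {17, 27, 32}
|A \ B| = 3

3


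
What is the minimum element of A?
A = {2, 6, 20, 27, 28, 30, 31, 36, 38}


Set A = {2, 6, 20, 27, 28, 30, 31, 36, 38}
Elements in ascending order: 2, 6, 20, 27, 28, 30, 31, 36, 38
The smallest element is 2.

2


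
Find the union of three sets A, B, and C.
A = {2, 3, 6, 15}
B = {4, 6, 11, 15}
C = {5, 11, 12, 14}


Set A = {2, 3, 6, 15}
Set B = {4, 6, 11, 15}
Set C = {5, 11, 12, 14}
First, A ∪ B = {2, 3, 4, 6, 11, 15}
Then, (A ∪ B) ∪ C = {2, 3, 4, 5, 6, 11, 12, 14, 15}

{2, 3, 4, 5, 6, 11, 12, 14, 15}


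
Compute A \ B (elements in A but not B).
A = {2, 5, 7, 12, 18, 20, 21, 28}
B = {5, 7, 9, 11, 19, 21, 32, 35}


Set A = {2, 5, 7, 12, 18, 20, 21, 28}
Set B = {5, 7, 9, 11, 19, 21, 32, 35}
A \ B includes elements in A that are not in B.
Check each element of A:
2 (not in B, keep), 5 (in B, remove), 7 (in B, remove), 12 (not in B, keep), 18 (not in B, keep), 20 (not in B, keep), 21 (in B, remove), 28 (not in B, keep)
A \ B = {2, 12, 18, 20, 28}

{2, 12, 18, 20, 28}


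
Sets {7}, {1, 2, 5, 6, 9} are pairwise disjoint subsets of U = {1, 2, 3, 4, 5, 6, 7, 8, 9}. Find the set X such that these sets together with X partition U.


U = {1, 2, 3, 4, 5, 6, 7, 8, 9}
Shown blocks: {7}, {1, 2, 5, 6, 9}
A partition's blocks are pairwise disjoint and cover U, so the missing block = U \ (union of shown blocks).
Union of shown blocks: {1, 2, 5, 6, 7, 9}
Missing block = U \ (union) = {3, 4, 8}

{3, 4, 8}


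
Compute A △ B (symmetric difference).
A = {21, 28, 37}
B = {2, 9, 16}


Set A = {21, 28, 37}
Set B = {2, 9, 16}
A △ B = (A \ B) ∪ (B \ A)
Elements in A but not B: {21, 28, 37}
Elements in B but not A: {2, 9, 16}
A △ B = {2, 9, 16, 21, 28, 37}

{2, 9, 16, 21, 28, 37}


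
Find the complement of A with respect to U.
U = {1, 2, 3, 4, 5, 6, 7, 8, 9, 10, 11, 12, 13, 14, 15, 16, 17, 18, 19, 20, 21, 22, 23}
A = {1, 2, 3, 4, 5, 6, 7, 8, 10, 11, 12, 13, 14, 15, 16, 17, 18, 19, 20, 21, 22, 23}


Universal set U = {1, 2, 3, 4, 5, 6, 7, 8, 9, 10, 11, 12, 13, 14, 15, 16, 17, 18, 19, 20, 21, 22, 23}
Set A = {1, 2, 3, 4, 5, 6, 7, 8, 10, 11, 12, 13, 14, 15, 16, 17, 18, 19, 20, 21, 22, 23}
A' = U \ A = elements in U but not in A
Checking each element of U:
1 (in A, exclude), 2 (in A, exclude), 3 (in A, exclude), 4 (in A, exclude), 5 (in A, exclude), 6 (in A, exclude), 7 (in A, exclude), 8 (in A, exclude), 9 (not in A, include), 10 (in A, exclude), 11 (in A, exclude), 12 (in A, exclude), 13 (in A, exclude), 14 (in A, exclude), 15 (in A, exclude), 16 (in A, exclude), 17 (in A, exclude), 18 (in A, exclude), 19 (in A, exclude), 20 (in A, exclude), 21 (in A, exclude), 22 (in A, exclude), 23 (in A, exclude)
A' = {9}

{9}


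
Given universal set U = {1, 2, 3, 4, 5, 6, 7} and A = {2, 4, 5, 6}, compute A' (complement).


Universal set U = {1, 2, 3, 4, 5, 6, 7}
Set A = {2, 4, 5, 6}
A' = U \ A = elements in U but not in A
Checking each element of U:
1 (not in A, include), 2 (in A, exclude), 3 (not in A, include), 4 (in A, exclude), 5 (in A, exclude), 6 (in A, exclude), 7 (not in A, include)
A' = {1, 3, 7}

{1, 3, 7}


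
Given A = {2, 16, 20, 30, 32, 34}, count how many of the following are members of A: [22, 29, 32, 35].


Set A = {2, 16, 20, 30, 32, 34}
Candidates: [22, 29, 32, 35]
Check each candidate:
22 ∉ A, 29 ∉ A, 32 ∈ A, 35 ∉ A
Count of candidates in A: 1

1


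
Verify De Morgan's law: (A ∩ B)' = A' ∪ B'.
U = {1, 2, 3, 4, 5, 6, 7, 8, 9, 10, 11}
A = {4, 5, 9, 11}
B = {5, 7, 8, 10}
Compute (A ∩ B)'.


U = {1, 2, 3, 4, 5, 6, 7, 8, 9, 10, 11}
A = {4, 5, 9, 11}, B = {5, 7, 8, 10}
A ∩ B = {5}
(A ∩ B)' = U \ (A ∩ B) = {1, 2, 3, 4, 6, 7, 8, 9, 10, 11}
Verification via A' ∪ B': A' = {1, 2, 3, 6, 7, 8, 10}, B' = {1, 2, 3, 4, 6, 9, 11}
A' ∪ B' = {1, 2, 3, 4, 6, 7, 8, 9, 10, 11} ✓

{1, 2, 3, 4, 6, 7, 8, 9, 10, 11}


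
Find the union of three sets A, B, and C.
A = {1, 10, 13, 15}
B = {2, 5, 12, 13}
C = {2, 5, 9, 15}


Set A = {1, 10, 13, 15}
Set B = {2, 5, 12, 13}
Set C = {2, 5, 9, 15}
First, A ∪ B = {1, 2, 5, 10, 12, 13, 15}
Then, (A ∪ B) ∪ C = {1, 2, 5, 9, 10, 12, 13, 15}

{1, 2, 5, 9, 10, 12, 13, 15}


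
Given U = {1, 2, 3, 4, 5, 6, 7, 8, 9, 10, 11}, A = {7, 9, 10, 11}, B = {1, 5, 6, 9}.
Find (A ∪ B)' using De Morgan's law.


U = {1, 2, 3, 4, 5, 6, 7, 8, 9, 10, 11}
A = {7, 9, 10, 11}, B = {1, 5, 6, 9}
A ∪ B = {1, 5, 6, 7, 9, 10, 11}
(A ∪ B)' = U \ (A ∪ B) = {2, 3, 4, 8}
Verification via A' ∩ B': A' = {1, 2, 3, 4, 5, 6, 8}, B' = {2, 3, 4, 7, 8, 10, 11}
A' ∩ B' = {2, 3, 4, 8} ✓

{2, 3, 4, 8}


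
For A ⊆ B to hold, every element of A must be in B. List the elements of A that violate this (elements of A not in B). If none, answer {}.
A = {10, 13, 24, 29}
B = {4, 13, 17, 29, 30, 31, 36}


Set A = {10, 13, 24, 29}
Set B = {4, 13, 17, 29, 30, 31, 36}
Check each element of A against B:
10 ∉ B (include), 13 ∈ B, 24 ∉ B (include), 29 ∈ B
Elements of A not in B: {10, 24}

{10, 24}


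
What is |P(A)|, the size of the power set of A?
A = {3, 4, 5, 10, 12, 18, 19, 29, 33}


Set A = {3, 4, 5, 10, 12, 18, 19, 29, 33}
|A| = 9
The power set P(A) contains all subsets of A.
|P(A)| = 2^|A| = 2^9 = 512

512


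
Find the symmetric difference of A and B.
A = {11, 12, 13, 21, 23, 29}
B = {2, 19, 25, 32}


Set A = {11, 12, 13, 21, 23, 29}
Set B = {2, 19, 25, 32}
A △ B = (A \ B) ∪ (B \ A)
Elements in A but not B: {11, 12, 13, 21, 23, 29}
Elements in B but not A: {2, 19, 25, 32}
A △ B = {2, 11, 12, 13, 19, 21, 23, 25, 29, 32}

{2, 11, 12, 13, 19, 21, 23, 25, 29, 32}


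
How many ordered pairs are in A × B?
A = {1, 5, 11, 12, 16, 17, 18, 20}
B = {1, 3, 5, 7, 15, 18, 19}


Set A = {1, 5, 11, 12, 16, 17, 18, 20} has 8 elements.
Set B = {1, 3, 5, 7, 15, 18, 19} has 7 elements.
|A × B| = |A| × |B| = 8 × 7 = 56

56


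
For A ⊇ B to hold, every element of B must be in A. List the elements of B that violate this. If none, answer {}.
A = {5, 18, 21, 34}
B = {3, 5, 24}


Set A = {5, 18, 21, 34}
Set B = {3, 5, 24}
Check each element of B against A:
3 ∉ A (include), 5 ∈ A, 24 ∉ A (include)
Elements of B not in A: {3, 24}

{3, 24}


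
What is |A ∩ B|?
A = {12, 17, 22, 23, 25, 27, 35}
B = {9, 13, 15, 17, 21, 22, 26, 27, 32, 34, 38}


Set A = {12, 17, 22, 23, 25, 27, 35}
Set B = {9, 13, 15, 17, 21, 22, 26, 27, 32, 34, 38}
A ∩ B = {17, 22, 27}
|A ∩ B| = 3

3


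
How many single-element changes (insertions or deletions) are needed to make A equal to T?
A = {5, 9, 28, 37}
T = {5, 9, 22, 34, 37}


Set A = {5, 9, 28, 37}
Set T = {5, 9, 22, 34, 37}
Elements to remove from A (in A, not in T): {28} → 1 removals
Elements to add to A (in T, not in A): {22, 34} → 2 additions
Total edits = 1 + 2 = 3

3


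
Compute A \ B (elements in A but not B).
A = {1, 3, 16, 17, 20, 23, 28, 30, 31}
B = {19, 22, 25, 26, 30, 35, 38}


Set A = {1, 3, 16, 17, 20, 23, 28, 30, 31}
Set B = {19, 22, 25, 26, 30, 35, 38}
A \ B includes elements in A that are not in B.
Check each element of A:
1 (not in B, keep), 3 (not in B, keep), 16 (not in B, keep), 17 (not in B, keep), 20 (not in B, keep), 23 (not in B, keep), 28 (not in B, keep), 30 (in B, remove), 31 (not in B, keep)
A \ B = {1, 3, 16, 17, 20, 23, 28, 31}

{1, 3, 16, 17, 20, 23, 28, 31}


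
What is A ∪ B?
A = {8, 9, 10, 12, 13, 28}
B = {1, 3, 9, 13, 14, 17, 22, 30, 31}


Set A = {8, 9, 10, 12, 13, 28}
Set B = {1, 3, 9, 13, 14, 17, 22, 30, 31}
A ∪ B includes all elements in either set.
Elements from A: {8, 9, 10, 12, 13, 28}
Elements from B not already included: {1, 3, 14, 17, 22, 30, 31}
A ∪ B = {1, 3, 8, 9, 10, 12, 13, 14, 17, 22, 28, 30, 31}

{1, 3, 8, 9, 10, 12, 13, 14, 17, 22, 28, 30, 31}


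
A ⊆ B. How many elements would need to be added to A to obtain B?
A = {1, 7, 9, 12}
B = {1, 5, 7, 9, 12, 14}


Set A = {1, 7, 9, 12}, |A| = 4
Set B = {1, 5, 7, 9, 12, 14}, |B| = 6
Since A ⊆ B: B \ A = {5, 14}
|B| - |A| = 6 - 4 = 2

2


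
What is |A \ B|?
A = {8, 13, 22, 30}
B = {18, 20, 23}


Set A = {8, 13, 22, 30}
Set B = {18, 20, 23}
A \ B = {8, 13, 22, 30}
|A \ B| = 4

4


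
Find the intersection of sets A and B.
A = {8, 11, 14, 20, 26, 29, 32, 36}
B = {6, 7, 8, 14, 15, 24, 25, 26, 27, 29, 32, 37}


Set A = {8, 11, 14, 20, 26, 29, 32, 36}
Set B = {6, 7, 8, 14, 15, 24, 25, 26, 27, 29, 32, 37}
A ∩ B includes only elements in both sets.
Check each element of A against B:
8 ✓, 11 ✗, 14 ✓, 20 ✗, 26 ✓, 29 ✓, 32 ✓, 36 ✗
A ∩ B = {8, 14, 26, 29, 32}

{8, 14, 26, 29, 32}


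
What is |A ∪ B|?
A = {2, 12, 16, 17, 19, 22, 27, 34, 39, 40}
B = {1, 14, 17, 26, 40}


Set A = {2, 12, 16, 17, 19, 22, 27, 34, 39, 40}, |A| = 10
Set B = {1, 14, 17, 26, 40}, |B| = 5
A ∩ B = {17, 40}, |A ∩ B| = 2
|A ∪ B| = |A| + |B| - |A ∩ B| = 10 + 5 - 2 = 13

13


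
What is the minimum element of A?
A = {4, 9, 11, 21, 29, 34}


Set A = {4, 9, 11, 21, 29, 34}
Elements in ascending order: 4, 9, 11, 21, 29, 34
The smallest element is 4.

4


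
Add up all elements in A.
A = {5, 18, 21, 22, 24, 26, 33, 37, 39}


Set A = {5, 18, 21, 22, 24, 26, 33, 37, 39}
Sum = 5 + 18 + 21 + 22 + 24 + 26 + 33 + 37 + 39 = 225

225


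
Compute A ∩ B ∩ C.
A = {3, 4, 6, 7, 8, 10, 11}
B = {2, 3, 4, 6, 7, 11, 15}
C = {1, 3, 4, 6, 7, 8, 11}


Set A = {3, 4, 6, 7, 8, 10, 11}
Set B = {2, 3, 4, 6, 7, 11, 15}
Set C = {1, 3, 4, 6, 7, 8, 11}
First, A ∩ B = {3, 4, 6, 7, 11}
Then, (A ∩ B) ∩ C = {3, 4, 6, 7, 11}

{3, 4, 6, 7, 11}


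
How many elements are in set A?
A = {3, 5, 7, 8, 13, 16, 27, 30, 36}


Set A = {3, 5, 7, 8, 13, 16, 27, 30, 36}
Listing elements: 3, 5, 7, 8, 13, 16, 27, 30, 36
Counting: 9 elements
|A| = 9

9


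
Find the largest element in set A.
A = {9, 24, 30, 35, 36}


Set A = {9, 24, 30, 35, 36}
Elements in ascending order: 9, 24, 30, 35, 36
The largest element is 36.

36


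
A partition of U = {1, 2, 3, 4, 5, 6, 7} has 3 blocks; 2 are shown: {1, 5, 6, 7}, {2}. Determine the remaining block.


U = {1, 2, 3, 4, 5, 6, 7}
Shown blocks: {1, 5, 6, 7}, {2}
A partition's blocks are pairwise disjoint and cover U, so the missing block = U \ (union of shown blocks).
Union of shown blocks: {1, 2, 5, 6, 7}
Missing block = U \ (union) = {3, 4}

{3, 4}


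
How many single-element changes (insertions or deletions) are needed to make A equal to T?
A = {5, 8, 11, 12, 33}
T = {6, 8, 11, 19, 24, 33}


Set A = {5, 8, 11, 12, 33}
Set T = {6, 8, 11, 19, 24, 33}
Elements to remove from A (in A, not in T): {5, 12} → 2 removals
Elements to add to A (in T, not in A): {6, 19, 24} → 3 additions
Total edits = 2 + 3 = 5

5


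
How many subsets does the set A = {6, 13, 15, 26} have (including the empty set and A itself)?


Set A = {6, 13, 15, 26}
|A| = 4
The power set P(A) contains all subsets of A.
|P(A)| = 2^|A| = 2^4 = 16

16


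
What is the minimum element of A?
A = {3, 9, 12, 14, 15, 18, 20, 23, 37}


Set A = {3, 9, 12, 14, 15, 18, 20, 23, 37}
Elements in ascending order: 3, 9, 12, 14, 15, 18, 20, 23, 37
The smallest element is 3.

3


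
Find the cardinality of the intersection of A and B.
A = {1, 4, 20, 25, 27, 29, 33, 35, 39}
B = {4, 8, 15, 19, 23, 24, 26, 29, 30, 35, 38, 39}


Set A = {1, 4, 20, 25, 27, 29, 33, 35, 39}
Set B = {4, 8, 15, 19, 23, 24, 26, 29, 30, 35, 38, 39}
A ∩ B = {4, 29, 35, 39}
|A ∩ B| = 4

4


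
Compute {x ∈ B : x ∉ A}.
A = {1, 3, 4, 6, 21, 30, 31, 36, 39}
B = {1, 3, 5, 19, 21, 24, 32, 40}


Set A = {1, 3, 4, 6, 21, 30, 31, 36, 39}
Set B = {1, 3, 5, 19, 21, 24, 32, 40}
Check each element of B against A:
1 ∈ A, 3 ∈ A, 5 ∉ A (include), 19 ∉ A (include), 21 ∈ A, 24 ∉ A (include), 32 ∉ A (include), 40 ∉ A (include)
Elements of B not in A: {5, 19, 24, 32, 40}

{5, 19, 24, 32, 40}


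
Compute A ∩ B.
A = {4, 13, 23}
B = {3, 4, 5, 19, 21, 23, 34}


Set A = {4, 13, 23}
Set B = {3, 4, 5, 19, 21, 23, 34}
A ∩ B includes only elements in both sets.
Check each element of A against B:
4 ✓, 13 ✗, 23 ✓
A ∩ B = {4, 23}

{4, 23}


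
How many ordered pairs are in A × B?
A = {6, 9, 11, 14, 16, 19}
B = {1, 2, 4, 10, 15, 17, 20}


Set A = {6, 9, 11, 14, 16, 19} has 6 elements.
Set B = {1, 2, 4, 10, 15, 17, 20} has 7 elements.
|A × B| = |A| × |B| = 6 × 7 = 42

42


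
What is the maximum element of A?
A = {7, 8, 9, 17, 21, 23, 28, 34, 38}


Set A = {7, 8, 9, 17, 21, 23, 28, 34, 38}
Elements in ascending order: 7, 8, 9, 17, 21, 23, 28, 34, 38
The largest element is 38.

38


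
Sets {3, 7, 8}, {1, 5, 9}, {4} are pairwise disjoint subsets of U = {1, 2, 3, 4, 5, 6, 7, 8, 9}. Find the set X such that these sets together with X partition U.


U = {1, 2, 3, 4, 5, 6, 7, 8, 9}
Shown blocks: {3, 7, 8}, {1, 5, 9}, {4}
A partition's blocks are pairwise disjoint and cover U, so the missing block = U \ (union of shown blocks).
Union of shown blocks: {1, 3, 4, 5, 7, 8, 9}
Missing block = U \ (union) = {2, 6}

{2, 6}


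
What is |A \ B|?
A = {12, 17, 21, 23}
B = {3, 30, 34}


Set A = {12, 17, 21, 23}
Set B = {3, 30, 34}
A \ B = {12, 17, 21, 23}
|A \ B| = 4

4


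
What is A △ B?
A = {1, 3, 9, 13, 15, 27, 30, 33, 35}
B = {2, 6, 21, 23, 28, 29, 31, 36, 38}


Set A = {1, 3, 9, 13, 15, 27, 30, 33, 35}
Set B = {2, 6, 21, 23, 28, 29, 31, 36, 38}
A △ B = (A \ B) ∪ (B \ A)
Elements in A but not B: {1, 3, 9, 13, 15, 27, 30, 33, 35}
Elements in B but not A: {2, 6, 21, 23, 28, 29, 31, 36, 38}
A △ B = {1, 2, 3, 6, 9, 13, 15, 21, 23, 27, 28, 29, 30, 31, 33, 35, 36, 38}

{1, 2, 3, 6, 9, 13, 15, 21, 23, 27, 28, 29, 30, 31, 33, 35, 36, 38}


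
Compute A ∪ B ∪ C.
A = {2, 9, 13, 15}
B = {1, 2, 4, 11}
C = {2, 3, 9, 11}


Set A = {2, 9, 13, 15}
Set B = {1, 2, 4, 11}
Set C = {2, 3, 9, 11}
First, A ∪ B = {1, 2, 4, 9, 11, 13, 15}
Then, (A ∪ B) ∪ C = {1, 2, 3, 4, 9, 11, 13, 15}

{1, 2, 3, 4, 9, 11, 13, 15}


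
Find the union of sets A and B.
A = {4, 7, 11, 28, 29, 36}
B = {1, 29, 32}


Set A = {4, 7, 11, 28, 29, 36}
Set B = {1, 29, 32}
A ∪ B includes all elements in either set.
Elements from A: {4, 7, 11, 28, 29, 36}
Elements from B not already included: {1, 32}
A ∪ B = {1, 4, 7, 11, 28, 29, 32, 36}

{1, 4, 7, 11, 28, 29, 32, 36}


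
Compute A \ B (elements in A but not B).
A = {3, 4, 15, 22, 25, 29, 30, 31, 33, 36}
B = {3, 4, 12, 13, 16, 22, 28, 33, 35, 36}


Set A = {3, 4, 15, 22, 25, 29, 30, 31, 33, 36}
Set B = {3, 4, 12, 13, 16, 22, 28, 33, 35, 36}
A \ B includes elements in A that are not in B.
Check each element of A:
3 (in B, remove), 4 (in B, remove), 15 (not in B, keep), 22 (in B, remove), 25 (not in B, keep), 29 (not in B, keep), 30 (not in B, keep), 31 (not in B, keep), 33 (in B, remove), 36 (in B, remove)
A \ B = {15, 25, 29, 30, 31}

{15, 25, 29, 30, 31}


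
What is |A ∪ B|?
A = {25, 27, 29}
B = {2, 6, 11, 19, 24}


Set A = {25, 27, 29}, |A| = 3
Set B = {2, 6, 11, 19, 24}, |B| = 5
A ∩ B = {}, |A ∩ B| = 0
|A ∪ B| = |A| + |B| - |A ∩ B| = 3 + 5 - 0 = 8

8


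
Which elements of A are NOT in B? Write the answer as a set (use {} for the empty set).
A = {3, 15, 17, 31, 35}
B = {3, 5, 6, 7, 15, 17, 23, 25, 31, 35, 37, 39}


Set A = {3, 15, 17, 31, 35}
Set B = {3, 5, 6, 7, 15, 17, 23, 25, 31, 35, 37, 39}
Check each element of A against B:
3 ∈ B, 15 ∈ B, 17 ∈ B, 31 ∈ B, 35 ∈ B
Elements of A not in B: {}

{}


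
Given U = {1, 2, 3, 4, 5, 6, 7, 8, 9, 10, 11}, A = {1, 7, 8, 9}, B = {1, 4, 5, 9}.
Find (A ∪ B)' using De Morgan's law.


U = {1, 2, 3, 4, 5, 6, 7, 8, 9, 10, 11}
A = {1, 7, 8, 9}, B = {1, 4, 5, 9}
A ∪ B = {1, 4, 5, 7, 8, 9}
(A ∪ B)' = U \ (A ∪ B) = {2, 3, 6, 10, 11}
Verification via A' ∩ B': A' = {2, 3, 4, 5, 6, 10, 11}, B' = {2, 3, 6, 7, 8, 10, 11}
A' ∩ B' = {2, 3, 6, 10, 11} ✓

{2, 3, 6, 10, 11}


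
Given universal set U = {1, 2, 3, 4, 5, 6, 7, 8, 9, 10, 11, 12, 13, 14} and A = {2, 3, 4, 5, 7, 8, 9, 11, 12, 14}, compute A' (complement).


Universal set U = {1, 2, 3, 4, 5, 6, 7, 8, 9, 10, 11, 12, 13, 14}
Set A = {2, 3, 4, 5, 7, 8, 9, 11, 12, 14}
A' = U \ A = elements in U but not in A
Checking each element of U:
1 (not in A, include), 2 (in A, exclude), 3 (in A, exclude), 4 (in A, exclude), 5 (in A, exclude), 6 (not in A, include), 7 (in A, exclude), 8 (in A, exclude), 9 (in A, exclude), 10 (not in A, include), 11 (in A, exclude), 12 (in A, exclude), 13 (not in A, include), 14 (in A, exclude)
A' = {1, 6, 10, 13}

{1, 6, 10, 13}


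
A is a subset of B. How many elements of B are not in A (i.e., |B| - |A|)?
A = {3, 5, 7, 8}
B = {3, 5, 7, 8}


Set A = {3, 5, 7, 8}, |A| = 4
Set B = {3, 5, 7, 8}, |B| = 4
Since A ⊆ B: B \ A = {}
|B| - |A| = 4 - 4 = 0

0


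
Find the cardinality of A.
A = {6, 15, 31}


Set A = {6, 15, 31}
Listing elements: 6, 15, 31
Counting: 3 elements
|A| = 3

3


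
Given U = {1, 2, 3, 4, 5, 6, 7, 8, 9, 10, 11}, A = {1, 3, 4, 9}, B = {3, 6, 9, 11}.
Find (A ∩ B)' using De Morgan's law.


U = {1, 2, 3, 4, 5, 6, 7, 8, 9, 10, 11}
A = {1, 3, 4, 9}, B = {3, 6, 9, 11}
A ∩ B = {3, 9}
(A ∩ B)' = U \ (A ∩ B) = {1, 2, 4, 5, 6, 7, 8, 10, 11}
Verification via A' ∪ B': A' = {2, 5, 6, 7, 8, 10, 11}, B' = {1, 2, 4, 5, 7, 8, 10}
A' ∪ B' = {1, 2, 4, 5, 6, 7, 8, 10, 11} ✓

{1, 2, 4, 5, 6, 7, 8, 10, 11}


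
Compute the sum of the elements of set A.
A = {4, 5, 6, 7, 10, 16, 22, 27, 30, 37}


Set A = {4, 5, 6, 7, 10, 16, 22, 27, 30, 37}
Sum = 4 + 5 + 6 + 7 + 10 + 16 + 22 + 27 + 30 + 37 = 164

164


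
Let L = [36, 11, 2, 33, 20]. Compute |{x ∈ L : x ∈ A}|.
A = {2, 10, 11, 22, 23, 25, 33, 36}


Set A = {2, 10, 11, 22, 23, 25, 33, 36}
Candidates: [36, 11, 2, 33, 20]
Check each candidate:
36 ∈ A, 11 ∈ A, 2 ∈ A, 33 ∈ A, 20 ∉ A
Count of candidates in A: 4

4


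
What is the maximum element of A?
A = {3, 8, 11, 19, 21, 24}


Set A = {3, 8, 11, 19, 21, 24}
Elements in ascending order: 3, 8, 11, 19, 21, 24
The largest element is 24.

24


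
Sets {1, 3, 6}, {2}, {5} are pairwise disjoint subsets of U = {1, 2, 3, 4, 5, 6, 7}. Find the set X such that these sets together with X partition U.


U = {1, 2, 3, 4, 5, 6, 7}
Shown blocks: {1, 3, 6}, {2}, {5}
A partition's blocks are pairwise disjoint and cover U, so the missing block = U \ (union of shown blocks).
Union of shown blocks: {1, 2, 3, 5, 6}
Missing block = U \ (union) = {4, 7}

{4, 7}


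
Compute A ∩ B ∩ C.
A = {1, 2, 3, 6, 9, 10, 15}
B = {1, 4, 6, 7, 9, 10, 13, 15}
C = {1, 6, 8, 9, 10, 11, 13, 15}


Set A = {1, 2, 3, 6, 9, 10, 15}
Set B = {1, 4, 6, 7, 9, 10, 13, 15}
Set C = {1, 6, 8, 9, 10, 11, 13, 15}
First, A ∩ B = {1, 6, 9, 10, 15}
Then, (A ∩ B) ∩ C = {1, 6, 9, 10, 15}

{1, 6, 9, 10, 15}


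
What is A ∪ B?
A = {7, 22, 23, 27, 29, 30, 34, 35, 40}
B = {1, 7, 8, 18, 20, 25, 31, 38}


Set A = {7, 22, 23, 27, 29, 30, 34, 35, 40}
Set B = {1, 7, 8, 18, 20, 25, 31, 38}
A ∪ B includes all elements in either set.
Elements from A: {7, 22, 23, 27, 29, 30, 34, 35, 40}
Elements from B not already included: {1, 8, 18, 20, 25, 31, 38}
A ∪ B = {1, 7, 8, 18, 20, 22, 23, 25, 27, 29, 30, 31, 34, 35, 38, 40}

{1, 7, 8, 18, 20, 22, 23, 25, 27, 29, 30, 31, 34, 35, 38, 40}


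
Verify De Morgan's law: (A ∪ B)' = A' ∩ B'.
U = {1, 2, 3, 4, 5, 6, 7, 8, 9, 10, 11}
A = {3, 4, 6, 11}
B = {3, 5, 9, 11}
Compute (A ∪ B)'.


U = {1, 2, 3, 4, 5, 6, 7, 8, 9, 10, 11}
A = {3, 4, 6, 11}, B = {3, 5, 9, 11}
A ∪ B = {3, 4, 5, 6, 9, 11}
(A ∪ B)' = U \ (A ∪ B) = {1, 2, 7, 8, 10}
Verification via A' ∩ B': A' = {1, 2, 5, 7, 8, 9, 10}, B' = {1, 2, 4, 6, 7, 8, 10}
A' ∩ B' = {1, 2, 7, 8, 10} ✓

{1, 2, 7, 8, 10}


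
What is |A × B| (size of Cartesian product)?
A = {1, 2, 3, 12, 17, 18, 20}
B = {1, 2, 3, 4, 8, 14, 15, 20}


Set A = {1, 2, 3, 12, 17, 18, 20} has 7 elements.
Set B = {1, 2, 3, 4, 8, 14, 15, 20} has 8 elements.
|A × B| = |A| × |B| = 7 × 8 = 56

56


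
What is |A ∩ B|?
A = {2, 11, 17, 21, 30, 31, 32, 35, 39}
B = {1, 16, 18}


Set A = {2, 11, 17, 21, 30, 31, 32, 35, 39}
Set B = {1, 16, 18}
A ∩ B = {}
|A ∩ B| = 0

0


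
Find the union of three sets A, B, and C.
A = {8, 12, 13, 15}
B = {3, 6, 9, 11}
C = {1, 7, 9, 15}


Set A = {8, 12, 13, 15}
Set B = {3, 6, 9, 11}
Set C = {1, 7, 9, 15}
First, A ∪ B = {3, 6, 8, 9, 11, 12, 13, 15}
Then, (A ∪ B) ∪ C = {1, 3, 6, 7, 8, 9, 11, 12, 13, 15}

{1, 3, 6, 7, 8, 9, 11, 12, 13, 15}


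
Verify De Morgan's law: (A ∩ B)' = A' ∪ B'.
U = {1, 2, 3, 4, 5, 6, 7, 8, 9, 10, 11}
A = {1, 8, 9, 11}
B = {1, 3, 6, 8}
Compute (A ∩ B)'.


U = {1, 2, 3, 4, 5, 6, 7, 8, 9, 10, 11}
A = {1, 8, 9, 11}, B = {1, 3, 6, 8}
A ∩ B = {1, 8}
(A ∩ B)' = U \ (A ∩ B) = {2, 3, 4, 5, 6, 7, 9, 10, 11}
Verification via A' ∪ B': A' = {2, 3, 4, 5, 6, 7, 10}, B' = {2, 4, 5, 7, 9, 10, 11}
A' ∪ B' = {2, 3, 4, 5, 6, 7, 9, 10, 11} ✓

{2, 3, 4, 5, 6, 7, 9, 10, 11}


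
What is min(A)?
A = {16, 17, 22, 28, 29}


Set A = {16, 17, 22, 28, 29}
Elements in ascending order: 16, 17, 22, 28, 29
The smallest element is 16.

16


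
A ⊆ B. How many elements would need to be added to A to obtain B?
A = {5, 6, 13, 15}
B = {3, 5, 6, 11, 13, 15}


Set A = {5, 6, 13, 15}, |A| = 4
Set B = {3, 5, 6, 11, 13, 15}, |B| = 6
Since A ⊆ B: B \ A = {3, 11}
|B| - |A| = 6 - 4 = 2

2


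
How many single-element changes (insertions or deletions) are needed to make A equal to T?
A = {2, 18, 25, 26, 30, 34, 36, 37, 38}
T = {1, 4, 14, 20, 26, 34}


Set A = {2, 18, 25, 26, 30, 34, 36, 37, 38}
Set T = {1, 4, 14, 20, 26, 34}
Elements to remove from A (in A, not in T): {2, 18, 25, 30, 36, 37, 38} → 7 removals
Elements to add to A (in T, not in A): {1, 4, 14, 20} → 4 additions
Total edits = 7 + 4 = 11

11


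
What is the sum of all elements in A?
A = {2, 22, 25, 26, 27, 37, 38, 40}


Set A = {2, 22, 25, 26, 27, 37, 38, 40}
Sum = 2 + 22 + 25 + 26 + 27 + 37 + 38 + 40 = 217

217


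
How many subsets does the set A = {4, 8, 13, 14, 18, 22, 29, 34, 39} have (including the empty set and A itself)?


Set A = {4, 8, 13, 14, 18, 22, 29, 34, 39}
|A| = 9
The power set P(A) contains all subsets of A.
|P(A)| = 2^|A| = 2^9 = 512

512


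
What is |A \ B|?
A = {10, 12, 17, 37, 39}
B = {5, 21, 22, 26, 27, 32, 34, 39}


Set A = {10, 12, 17, 37, 39}
Set B = {5, 21, 22, 26, 27, 32, 34, 39}
A \ B = {10, 12, 17, 37}
|A \ B| = 4

4


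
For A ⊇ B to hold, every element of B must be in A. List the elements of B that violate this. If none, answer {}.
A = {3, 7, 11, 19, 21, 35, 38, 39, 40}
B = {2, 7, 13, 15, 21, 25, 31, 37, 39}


Set A = {3, 7, 11, 19, 21, 35, 38, 39, 40}
Set B = {2, 7, 13, 15, 21, 25, 31, 37, 39}
Check each element of B against A:
2 ∉ A (include), 7 ∈ A, 13 ∉ A (include), 15 ∉ A (include), 21 ∈ A, 25 ∉ A (include), 31 ∉ A (include), 37 ∉ A (include), 39 ∈ A
Elements of B not in A: {2, 13, 15, 25, 31, 37}

{2, 13, 15, 25, 31, 37}


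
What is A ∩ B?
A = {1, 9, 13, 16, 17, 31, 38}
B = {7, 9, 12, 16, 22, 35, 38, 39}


Set A = {1, 9, 13, 16, 17, 31, 38}
Set B = {7, 9, 12, 16, 22, 35, 38, 39}
A ∩ B includes only elements in both sets.
Check each element of A against B:
1 ✗, 9 ✓, 13 ✗, 16 ✓, 17 ✗, 31 ✗, 38 ✓
A ∩ B = {9, 16, 38}

{9, 16, 38}


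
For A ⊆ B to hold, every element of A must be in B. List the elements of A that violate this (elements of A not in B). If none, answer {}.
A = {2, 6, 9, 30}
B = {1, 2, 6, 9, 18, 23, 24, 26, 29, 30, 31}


Set A = {2, 6, 9, 30}
Set B = {1, 2, 6, 9, 18, 23, 24, 26, 29, 30, 31}
Check each element of A against B:
2 ∈ B, 6 ∈ B, 9 ∈ B, 30 ∈ B
Elements of A not in B: {}

{}


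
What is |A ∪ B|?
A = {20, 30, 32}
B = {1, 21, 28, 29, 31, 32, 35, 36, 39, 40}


Set A = {20, 30, 32}, |A| = 3
Set B = {1, 21, 28, 29, 31, 32, 35, 36, 39, 40}, |B| = 10
A ∩ B = {32}, |A ∩ B| = 1
|A ∪ B| = |A| + |B| - |A ∩ B| = 3 + 10 - 1 = 12

12


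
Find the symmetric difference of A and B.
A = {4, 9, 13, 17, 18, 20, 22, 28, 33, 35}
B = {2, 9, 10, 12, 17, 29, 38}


Set A = {4, 9, 13, 17, 18, 20, 22, 28, 33, 35}
Set B = {2, 9, 10, 12, 17, 29, 38}
A △ B = (A \ B) ∪ (B \ A)
Elements in A but not B: {4, 13, 18, 20, 22, 28, 33, 35}
Elements in B but not A: {2, 10, 12, 29, 38}
A △ B = {2, 4, 10, 12, 13, 18, 20, 22, 28, 29, 33, 35, 38}

{2, 4, 10, 12, 13, 18, 20, 22, 28, 29, 33, 35, 38}


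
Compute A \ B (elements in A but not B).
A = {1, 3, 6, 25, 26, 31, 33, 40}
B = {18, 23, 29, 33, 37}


Set A = {1, 3, 6, 25, 26, 31, 33, 40}
Set B = {18, 23, 29, 33, 37}
A \ B includes elements in A that are not in B.
Check each element of A:
1 (not in B, keep), 3 (not in B, keep), 6 (not in B, keep), 25 (not in B, keep), 26 (not in B, keep), 31 (not in B, keep), 33 (in B, remove), 40 (not in B, keep)
A \ B = {1, 3, 6, 25, 26, 31, 40}

{1, 3, 6, 25, 26, 31, 40}


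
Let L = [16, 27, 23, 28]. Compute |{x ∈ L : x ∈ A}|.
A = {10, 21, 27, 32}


Set A = {10, 21, 27, 32}
Candidates: [16, 27, 23, 28]
Check each candidate:
16 ∉ A, 27 ∈ A, 23 ∉ A, 28 ∉ A
Count of candidates in A: 1

1


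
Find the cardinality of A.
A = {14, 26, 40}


Set A = {14, 26, 40}
Listing elements: 14, 26, 40
Counting: 3 elements
|A| = 3

3


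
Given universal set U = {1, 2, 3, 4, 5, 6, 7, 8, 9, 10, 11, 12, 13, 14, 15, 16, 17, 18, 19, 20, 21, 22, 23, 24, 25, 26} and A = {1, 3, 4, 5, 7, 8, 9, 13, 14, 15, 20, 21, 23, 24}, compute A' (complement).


Universal set U = {1, 2, 3, 4, 5, 6, 7, 8, 9, 10, 11, 12, 13, 14, 15, 16, 17, 18, 19, 20, 21, 22, 23, 24, 25, 26}
Set A = {1, 3, 4, 5, 7, 8, 9, 13, 14, 15, 20, 21, 23, 24}
A' = U \ A = elements in U but not in A
Checking each element of U:
1 (in A, exclude), 2 (not in A, include), 3 (in A, exclude), 4 (in A, exclude), 5 (in A, exclude), 6 (not in A, include), 7 (in A, exclude), 8 (in A, exclude), 9 (in A, exclude), 10 (not in A, include), 11 (not in A, include), 12 (not in A, include), 13 (in A, exclude), 14 (in A, exclude), 15 (in A, exclude), 16 (not in A, include), 17 (not in A, include), 18 (not in A, include), 19 (not in A, include), 20 (in A, exclude), 21 (in A, exclude), 22 (not in A, include), 23 (in A, exclude), 24 (in A, exclude), 25 (not in A, include), 26 (not in A, include)
A' = {2, 6, 10, 11, 12, 16, 17, 18, 19, 22, 25, 26}

{2, 6, 10, 11, 12, 16, 17, 18, 19, 22, 25, 26}


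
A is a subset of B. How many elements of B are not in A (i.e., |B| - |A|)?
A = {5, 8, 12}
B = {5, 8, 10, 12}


Set A = {5, 8, 12}, |A| = 3
Set B = {5, 8, 10, 12}, |B| = 4
Since A ⊆ B: B \ A = {10}
|B| - |A| = 4 - 3 = 1

1


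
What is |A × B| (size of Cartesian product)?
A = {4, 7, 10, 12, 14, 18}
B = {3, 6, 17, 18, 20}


Set A = {4, 7, 10, 12, 14, 18} has 6 elements.
Set B = {3, 6, 17, 18, 20} has 5 elements.
|A × B| = |A| × |B| = 6 × 5 = 30

30


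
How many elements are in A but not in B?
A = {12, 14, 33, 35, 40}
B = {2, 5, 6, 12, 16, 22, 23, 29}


Set A = {12, 14, 33, 35, 40}
Set B = {2, 5, 6, 12, 16, 22, 23, 29}
A \ B = {14, 33, 35, 40}
|A \ B| = 4

4


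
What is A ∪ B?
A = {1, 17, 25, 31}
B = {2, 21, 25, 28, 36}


Set A = {1, 17, 25, 31}
Set B = {2, 21, 25, 28, 36}
A ∪ B includes all elements in either set.
Elements from A: {1, 17, 25, 31}
Elements from B not already included: {2, 21, 28, 36}
A ∪ B = {1, 2, 17, 21, 25, 28, 31, 36}

{1, 2, 17, 21, 25, 28, 31, 36}


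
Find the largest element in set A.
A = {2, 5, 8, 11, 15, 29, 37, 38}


Set A = {2, 5, 8, 11, 15, 29, 37, 38}
Elements in ascending order: 2, 5, 8, 11, 15, 29, 37, 38
The largest element is 38.

38


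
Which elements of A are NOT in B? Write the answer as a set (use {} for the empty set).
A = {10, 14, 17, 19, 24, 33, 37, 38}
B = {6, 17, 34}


Set A = {10, 14, 17, 19, 24, 33, 37, 38}
Set B = {6, 17, 34}
Check each element of A against B:
10 ∉ B (include), 14 ∉ B (include), 17 ∈ B, 19 ∉ B (include), 24 ∉ B (include), 33 ∉ B (include), 37 ∉ B (include), 38 ∉ B (include)
Elements of A not in B: {10, 14, 19, 24, 33, 37, 38}

{10, 14, 19, 24, 33, 37, 38}


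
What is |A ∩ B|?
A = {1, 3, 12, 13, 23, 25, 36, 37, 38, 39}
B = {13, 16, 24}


Set A = {1, 3, 12, 13, 23, 25, 36, 37, 38, 39}
Set B = {13, 16, 24}
A ∩ B = {13}
|A ∩ B| = 1

1


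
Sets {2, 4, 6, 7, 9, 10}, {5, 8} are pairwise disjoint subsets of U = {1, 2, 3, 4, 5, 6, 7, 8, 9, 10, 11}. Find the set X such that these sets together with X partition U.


U = {1, 2, 3, 4, 5, 6, 7, 8, 9, 10, 11}
Shown blocks: {2, 4, 6, 7, 9, 10}, {5, 8}
A partition's blocks are pairwise disjoint and cover U, so the missing block = U \ (union of shown blocks).
Union of shown blocks: {2, 4, 5, 6, 7, 8, 9, 10}
Missing block = U \ (union) = {1, 3, 11}

{1, 3, 11}


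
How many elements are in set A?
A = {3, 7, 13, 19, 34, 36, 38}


Set A = {3, 7, 13, 19, 34, 36, 38}
Listing elements: 3, 7, 13, 19, 34, 36, 38
Counting: 7 elements
|A| = 7

7


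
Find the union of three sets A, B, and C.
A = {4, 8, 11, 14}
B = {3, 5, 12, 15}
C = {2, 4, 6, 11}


Set A = {4, 8, 11, 14}
Set B = {3, 5, 12, 15}
Set C = {2, 4, 6, 11}
First, A ∪ B = {3, 4, 5, 8, 11, 12, 14, 15}
Then, (A ∪ B) ∪ C = {2, 3, 4, 5, 6, 8, 11, 12, 14, 15}

{2, 3, 4, 5, 6, 8, 11, 12, 14, 15}


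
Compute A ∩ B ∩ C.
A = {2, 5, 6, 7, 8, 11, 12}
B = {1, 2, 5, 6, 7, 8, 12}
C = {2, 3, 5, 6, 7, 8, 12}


Set A = {2, 5, 6, 7, 8, 11, 12}
Set B = {1, 2, 5, 6, 7, 8, 12}
Set C = {2, 3, 5, 6, 7, 8, 12}
First, A ∩ B = {2, 5, 6, 7, 8, 12}
Then, (A ∩ B) ∩ C = {2, 5, 6, 7, 8, 12}

{2, 5, 6, 7, 8, 12}


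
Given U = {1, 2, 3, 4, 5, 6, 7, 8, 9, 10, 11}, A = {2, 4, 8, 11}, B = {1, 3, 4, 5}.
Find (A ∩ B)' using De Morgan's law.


U = {1, 2, 3, 4, 5, 6, 7, 8, 9, 10, 11}
A = {2, 4, 8, 11}, B = {1, 3, 4, 5}
A ∩ B = {4}
(A ∩ B)' = U \ (A ∩ B) = {1, 2, 3, 5, 6, 7, 8, 9, 10, 11}
Verification via A' ∪ B': A' = {1, 3, 5, 6, 7, 9, 10}, B' = {2, 6, 7, 8, 9, 10, 11}
A' ∪ B' = {1, 2, 3, 5, 6, 7, 8, 9, 10, 11} ✓

{1, 2, 3, 5, 6, 7, 8, 9, 10, 11}


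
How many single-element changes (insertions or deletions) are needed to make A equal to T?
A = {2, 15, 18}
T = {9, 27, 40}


Set A = {2, 15, 18}
Set T = {9, 27, 40}
Elements to remove from A (in A, not in T): {2, 15, 18} → 3 removals
Elements to add to A (in T, not in A): {9, 27, 40} → 3 additions
Total edits = 3 + 3 = 6

6
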